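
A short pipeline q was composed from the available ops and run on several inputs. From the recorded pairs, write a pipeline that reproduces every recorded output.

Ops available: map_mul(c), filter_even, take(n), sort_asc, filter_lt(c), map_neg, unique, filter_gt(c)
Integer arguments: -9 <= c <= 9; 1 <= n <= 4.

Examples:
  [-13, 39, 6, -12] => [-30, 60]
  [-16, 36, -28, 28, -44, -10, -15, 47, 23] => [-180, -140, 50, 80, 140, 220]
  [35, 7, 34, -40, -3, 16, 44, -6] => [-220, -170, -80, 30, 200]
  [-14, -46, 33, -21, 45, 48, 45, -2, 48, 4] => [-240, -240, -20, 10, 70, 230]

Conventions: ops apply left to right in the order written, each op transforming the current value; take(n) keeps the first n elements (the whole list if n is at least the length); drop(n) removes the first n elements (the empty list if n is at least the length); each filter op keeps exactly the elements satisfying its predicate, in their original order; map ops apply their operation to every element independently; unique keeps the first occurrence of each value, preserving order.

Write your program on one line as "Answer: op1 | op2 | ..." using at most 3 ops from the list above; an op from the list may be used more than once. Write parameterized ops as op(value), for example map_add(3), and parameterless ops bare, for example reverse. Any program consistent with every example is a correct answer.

map_mul(-5) | sort_asc | filter_even

Check, running the answer program on each example:
  [-13, 39, 6, -12] -> [65, -195, -30, 60] -> [-195, -30, 60, 65] -> [-30, 60]
  [-16, 36, -28, 28, -44, -10, -15, 47, 23] -> [80, -180, 140, -140, 220, 50, 75, -235, -115] -> [-235, -180, -140, -115, 50, 75, 80, 140, 220] -> [-180, -140, 50, 80, 140, 220]
  [35, 7, 34, -40, -3, 16, 44, -6] -> [-175, -35, -170, 200, 15, -80, -220, 30] -> [-220, -175, -170, -80, -35, 15, 30, 200] -> [-220, -170, -80, 30, 200]
  [-14, -46, 33, -21, 45, 48, 45, -2, 48, 4] -> [70, 230, -165, 105, -225, -240, -225, 10, -240, -20] -> [-240, -240, -225, -225, -165, -20, 10, 70, 105, 230] -> [-240, -240, -20, 10, 70, 230]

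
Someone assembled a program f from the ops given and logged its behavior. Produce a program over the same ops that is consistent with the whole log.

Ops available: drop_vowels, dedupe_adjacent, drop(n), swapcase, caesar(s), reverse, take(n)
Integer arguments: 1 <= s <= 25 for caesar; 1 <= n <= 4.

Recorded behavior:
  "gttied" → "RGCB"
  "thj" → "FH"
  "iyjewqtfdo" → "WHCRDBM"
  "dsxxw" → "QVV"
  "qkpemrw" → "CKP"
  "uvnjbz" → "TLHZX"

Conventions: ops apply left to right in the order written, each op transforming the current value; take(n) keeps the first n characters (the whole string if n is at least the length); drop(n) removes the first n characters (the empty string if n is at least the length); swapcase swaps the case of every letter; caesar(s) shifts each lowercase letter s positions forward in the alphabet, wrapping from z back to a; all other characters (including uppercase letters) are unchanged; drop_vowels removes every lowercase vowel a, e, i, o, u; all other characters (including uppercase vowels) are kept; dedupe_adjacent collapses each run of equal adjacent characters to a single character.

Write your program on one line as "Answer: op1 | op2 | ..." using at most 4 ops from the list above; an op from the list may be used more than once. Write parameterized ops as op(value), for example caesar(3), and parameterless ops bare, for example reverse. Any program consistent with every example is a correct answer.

caesar(24) | drop_vowels | swapcase | drop(1)

Check, running the answer program on each example:
  "gttied" -> "errgcb" -> "rrgcb" -> "RRGCB" -> "RGCB"
  "thj" -> "rfh" -> "rfh" -> "RFH" -> "FH"
  "iyjewqtfdo" -> "gwhcuordbm" -> "gwhcrdbm" -> "GWHCRDBM" -> "WHCRDBM"
  "dsxxw" -> "bqvvu" -> "bqvv" -> "BQVV" -> "QVV"
  "qkpemrw" -> "oinckpu" -> "nckp" -> "NCKP" -> "CKP"
  "uvnjbz" -> "stlhzx" -> "stlhzx" -> "STLHZX" -> "TLHZX"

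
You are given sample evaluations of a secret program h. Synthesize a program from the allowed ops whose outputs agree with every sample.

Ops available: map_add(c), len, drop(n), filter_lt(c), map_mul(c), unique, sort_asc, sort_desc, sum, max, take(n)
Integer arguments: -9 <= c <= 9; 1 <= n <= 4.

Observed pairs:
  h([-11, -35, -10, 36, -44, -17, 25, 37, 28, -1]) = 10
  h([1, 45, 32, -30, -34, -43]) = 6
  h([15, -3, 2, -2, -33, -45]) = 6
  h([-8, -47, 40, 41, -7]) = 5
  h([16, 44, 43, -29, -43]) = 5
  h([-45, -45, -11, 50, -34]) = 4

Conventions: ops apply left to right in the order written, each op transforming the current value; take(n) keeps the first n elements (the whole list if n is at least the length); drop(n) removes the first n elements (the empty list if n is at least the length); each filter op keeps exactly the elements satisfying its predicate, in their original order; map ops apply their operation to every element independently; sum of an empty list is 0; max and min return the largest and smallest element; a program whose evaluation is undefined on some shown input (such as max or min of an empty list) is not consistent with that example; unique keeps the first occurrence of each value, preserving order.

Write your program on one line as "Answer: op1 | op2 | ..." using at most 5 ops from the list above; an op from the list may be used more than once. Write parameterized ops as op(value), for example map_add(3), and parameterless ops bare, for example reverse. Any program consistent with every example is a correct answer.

map_add(8) | unique | sort_asc | len

Check, running the answer program on each example:
  [-11, -35, -10, 36, -44, -17, 25, 37, 28, -1] -> [-3, -27, -2, 44, -36, -9, 33, 45, 36, 7] -> [-3, -27, -2, 44, -36, -9, 33, 45, 36, 7] -> [-36, -27, -9, -3, -2, 7, 33, 36, 44, 45] -> 10
  [1, 45, 32, -30, -34, -43] -> [9, 53, 40, -22, -26, -35] -> [9, 53, 40, -22, -26, -35] -> [-35, -26, -22, 9, 40, 53] -> 6
  [15, -3, 2, -2, -33, -45] -> [23, 5, 10, 6, -25, -37] -> [23, 5, 10, 6, -25, -37] -> [-37, -25, 5, 6, 10, 23] -> 6
  [-8, -47, 40, 41, -7] -> [0, -39, 48, 49, 1] -> [0, -39, 48, 49, 1] -> [-39, 0, 1, 48, 49] -> 5
  [16, 44, 43, -29, -43] -> [24, 52, 51, -21, -35] -> [24, 52, 51, -21, -35] -> [-35, -21, 24, 51, 52] -> 5
  [-45, -45, -11, 50, -34] -> [-37, -37, -3, 58, -26] -> [-37, -3, 58, -26] -> [-37, -26, -3, 58] -> 4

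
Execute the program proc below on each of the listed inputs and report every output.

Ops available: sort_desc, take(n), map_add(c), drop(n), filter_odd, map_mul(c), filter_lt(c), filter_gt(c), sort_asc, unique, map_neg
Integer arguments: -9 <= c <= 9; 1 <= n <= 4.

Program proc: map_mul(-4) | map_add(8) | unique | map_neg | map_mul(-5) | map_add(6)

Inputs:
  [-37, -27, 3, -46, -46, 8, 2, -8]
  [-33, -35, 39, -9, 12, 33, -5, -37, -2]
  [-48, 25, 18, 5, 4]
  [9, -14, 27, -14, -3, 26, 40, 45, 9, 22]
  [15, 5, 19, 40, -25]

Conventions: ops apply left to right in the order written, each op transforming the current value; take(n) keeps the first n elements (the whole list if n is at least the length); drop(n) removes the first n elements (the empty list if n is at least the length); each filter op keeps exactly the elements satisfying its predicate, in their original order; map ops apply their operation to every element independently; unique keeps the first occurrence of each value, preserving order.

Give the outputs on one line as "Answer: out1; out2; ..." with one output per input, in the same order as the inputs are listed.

[786, 586, -14, 966, -114, 6, 206]; [706, 746, -734, 226, -194, -614, 146, 786, 86]; [1006, -454, -314, -54, -34]; [-134, 326, -494, 106, -474, -754, -854, -394]; [-254, -54, -334, -754, 546]

Execution, op by op:
  [-37, -27, 3, -46, -46, 8, 2, -8] -> [148, 108, -12, 184, 184, -32, -8, 32] -> [156, 116, -4, 192, 192, -24, 0, 40] -> [156, 116, -4, 192, -24, 0, 40] -> [-156, -116, 4, -192, 24, 0, -40] -> [780, 580, -20, 960, -120, 0, 200] -> [786, 586, -14, 966, -114, 6, 206]
  [-33, -35, 39, -9, 12, 33, -5, -37, -2] -> [132, 140, -156, 36, -48, -132, 20, 148, 8] -> [140, 148, -148, 44, -40, -124, 28, 156, 16] -> [140, 148, -148, 44, -40, -124, 28, 156, 16] -> [-140, -148, 148, -44, 40, 124, -28, -156, -16] -> [700, 740, -740, 220, -200, -620, 140, 780, 80] -> [706, 746, -734, 226, -194, -614, 146, 786, 86]
  [-48, 25, 18, 5, 4] -> [192, -100, -72, -20, -16] -> [200, -92, -64, -12, -8] -> [200, -92, -64, -12, -8] -> [-200, 92, 64, 12, 8] -> [1000, -460, -320, -60, -40] -> [1006, -454, -314, -54, -34]
  [9, -14, 27, -14, -3, 26, 40, 45, 9, 22] -> [-36, 56, -108, 56, 12, -104, -160, -180, -36, -88] -> [-28, 64, -100, 64, 20, -96, -152, -172, -28, -80] -> [-28, 64, -100, 20, -96, -152, -172, -80] -> [28, -64, 100, -20, 96, 152, 172, 80] -> [-140, 320, -500, 100, -480, -760, -860, -400] -> [-134, 326, -494, 106, -474, -754, -854, -394]
  [15, 5, 19, 40, -25] -> [-60, -20, -76, -160, 100] -> [-52, -12, -68, -152, 108] -> [-52, -12, -68, -152, 108] -> [52, 12, 68, 152, -108] -> [-260, -60, -340, -760, 540] -> [-254, -54, -334, -754, 546]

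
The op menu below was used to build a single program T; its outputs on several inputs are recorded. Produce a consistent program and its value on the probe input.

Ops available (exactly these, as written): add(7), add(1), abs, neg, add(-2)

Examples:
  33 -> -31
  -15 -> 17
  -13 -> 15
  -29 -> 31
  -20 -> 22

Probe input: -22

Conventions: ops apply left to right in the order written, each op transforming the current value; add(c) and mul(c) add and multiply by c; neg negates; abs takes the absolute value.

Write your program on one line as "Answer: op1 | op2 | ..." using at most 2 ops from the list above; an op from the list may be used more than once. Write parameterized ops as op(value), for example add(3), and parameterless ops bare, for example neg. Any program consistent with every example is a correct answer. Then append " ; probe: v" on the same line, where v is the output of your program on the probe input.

add(-2) | neg ; probe: 24

Check, running the answer program on each example:
  33 -> 31 -> -31
  -15 -> -17 -> 17
  -13 -> -15 -> 15
  -29 -> -31 -> 31
  -20 -> -22 -> 22
  probe: -22 -> -24 -> 24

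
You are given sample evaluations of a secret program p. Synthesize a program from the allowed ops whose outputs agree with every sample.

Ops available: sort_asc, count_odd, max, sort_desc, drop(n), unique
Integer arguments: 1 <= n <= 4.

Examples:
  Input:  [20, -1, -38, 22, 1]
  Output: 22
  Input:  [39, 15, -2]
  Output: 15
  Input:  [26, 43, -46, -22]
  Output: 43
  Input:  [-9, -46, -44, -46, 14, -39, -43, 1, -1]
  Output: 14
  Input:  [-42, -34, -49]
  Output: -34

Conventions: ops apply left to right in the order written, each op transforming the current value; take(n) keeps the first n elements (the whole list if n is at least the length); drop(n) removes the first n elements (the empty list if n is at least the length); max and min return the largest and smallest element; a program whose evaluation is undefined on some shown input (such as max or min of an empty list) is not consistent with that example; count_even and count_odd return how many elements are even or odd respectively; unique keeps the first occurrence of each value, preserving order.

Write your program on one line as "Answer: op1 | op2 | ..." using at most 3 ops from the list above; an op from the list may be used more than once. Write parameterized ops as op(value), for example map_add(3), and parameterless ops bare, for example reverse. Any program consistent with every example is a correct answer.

unique | drop(1) | max

Check, running the answer program on each example:
  [20, -1, -38, 22, 1] -> [20, -1, -38, 22, 1] -> [-1, -38, 22, 1] -> 22
  [39, 15, -2] -> [39, 15, -2] -> [15, -2] -> 15
  [26, 43, -46, -22] -> [26, 43, -46, -22] -> [43, -46, -22] -> 43
  [-9, -46, -44, -46, 14, -39, -43, 1, -1] -> [-9, -46, -44, 14, -39, -43, 1, -1] -> [-46, -44, 14, -39, -43, 1, -1] -> 14
  [-42, -34, -49] -> [-42, -34, -49] -> [-34, -49] -> -34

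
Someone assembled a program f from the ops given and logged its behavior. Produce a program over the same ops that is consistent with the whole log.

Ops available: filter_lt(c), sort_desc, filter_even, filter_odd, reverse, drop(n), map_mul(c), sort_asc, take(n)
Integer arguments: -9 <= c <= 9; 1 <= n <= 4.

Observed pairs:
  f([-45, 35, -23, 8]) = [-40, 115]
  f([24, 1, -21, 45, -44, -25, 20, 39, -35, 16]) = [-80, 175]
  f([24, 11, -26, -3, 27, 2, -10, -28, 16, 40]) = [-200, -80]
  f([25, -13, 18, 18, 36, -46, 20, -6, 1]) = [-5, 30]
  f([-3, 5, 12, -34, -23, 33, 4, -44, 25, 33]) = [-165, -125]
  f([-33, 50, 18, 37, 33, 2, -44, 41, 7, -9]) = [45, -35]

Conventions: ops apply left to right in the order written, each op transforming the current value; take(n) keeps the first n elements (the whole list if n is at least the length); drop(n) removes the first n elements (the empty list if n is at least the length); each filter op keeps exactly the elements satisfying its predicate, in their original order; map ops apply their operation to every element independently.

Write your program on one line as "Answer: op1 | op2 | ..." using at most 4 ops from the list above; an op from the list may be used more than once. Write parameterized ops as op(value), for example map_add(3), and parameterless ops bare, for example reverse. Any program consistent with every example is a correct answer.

map_mul(-5) | reverse | take(2)

Check, running the answer program on each example:
  [-45, 35, -23, 8] -> [225, -175, 115, -40] -> [-40, 115, -175, 225] -> [-40, 115]
  [24, 1, -21, 45, -44, -25, 20, 39, -35, 16] -> [-120, -5, 105, -225, 220, 125, -100, -195, 175, -80] -> [-80, 175, -195, -100, 125, 220, -225, 105, -5, -120] -> [-80, 175]
  [24, 11, -26, -3, 27, 2, -10, -28, 16, 40] -> [-120, -55, 130, 15, -135, -10, 50, 140, -80, -200] -> [-200, -80, 140, 50, -10, -135, 15, 130, -55, -120] -> [-200, -80]
  [25, -13, 18, 18, 36, -46, 20, -6, 1] -> [-125, 65, -90, -90, -180, 230, -100, 30, -5] -> [-5, 30, -100, 230, -180, -90, -90, 65, -125] -> [-5, 30]
  [-3, 5, 12, -34, -23, 33, 4, -44, 25, 33] -> [15, -25, -60, 170, 115, -165, -20, 220, -125, -165] -> [-165, -125, 220, -20, -165, 115, 170, -60, -25, 15] -> [-165, -125]
  [-33, 50, 18, 37, 33, 2, -44, 41, 7, -9] -> [165, -250, -90, -185, -165, -10, 220, -205, -35, 45] -> [45, -35, -205, 220, -10, -165, -185, -90, -250, 165] -> [45, -35]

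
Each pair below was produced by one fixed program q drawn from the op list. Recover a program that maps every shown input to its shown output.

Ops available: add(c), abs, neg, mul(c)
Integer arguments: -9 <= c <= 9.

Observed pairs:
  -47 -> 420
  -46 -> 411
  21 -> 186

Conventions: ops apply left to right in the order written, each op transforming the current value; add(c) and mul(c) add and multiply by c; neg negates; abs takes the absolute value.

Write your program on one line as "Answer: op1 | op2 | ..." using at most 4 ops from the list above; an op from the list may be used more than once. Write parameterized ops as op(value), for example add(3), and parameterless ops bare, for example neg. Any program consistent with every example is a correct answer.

abs | mul(9) | add(-3)

Check, running the answer program on each example:
  -47 -> 47 -> 423 -> 420
  -46 -> 46 -> 414 -> 411
  21 -> 21 -> 189 -> 186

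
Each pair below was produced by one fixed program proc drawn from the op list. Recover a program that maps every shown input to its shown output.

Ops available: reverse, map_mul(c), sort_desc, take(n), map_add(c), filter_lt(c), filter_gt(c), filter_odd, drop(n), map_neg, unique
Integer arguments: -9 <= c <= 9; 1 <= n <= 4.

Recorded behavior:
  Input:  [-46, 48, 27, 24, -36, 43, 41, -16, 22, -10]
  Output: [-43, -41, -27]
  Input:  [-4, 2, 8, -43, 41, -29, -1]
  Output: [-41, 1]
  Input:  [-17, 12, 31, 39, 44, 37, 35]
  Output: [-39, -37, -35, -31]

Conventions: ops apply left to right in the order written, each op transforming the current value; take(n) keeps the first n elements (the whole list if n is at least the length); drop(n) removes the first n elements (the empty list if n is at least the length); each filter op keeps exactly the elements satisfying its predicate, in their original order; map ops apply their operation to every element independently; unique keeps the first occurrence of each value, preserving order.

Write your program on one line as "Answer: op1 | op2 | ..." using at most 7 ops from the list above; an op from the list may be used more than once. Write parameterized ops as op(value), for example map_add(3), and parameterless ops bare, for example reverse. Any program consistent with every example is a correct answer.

filter_gt(-7) | filter_gt(-3) | map_neg | sort_desc | filter_odd | reverse

Check, running the answer program on each example:
  [-46, 48, 27, 24, -36, 43, 41, -16, 22, -10] -> [48, 27, 24, 43, 41, 22] -> [48, 27, 24, 43, 41, 22] -> [-48, -27, -24, -43, -41, -22] -> [-22, -24, -27, -41, -43, -48] -> [-27, -41, -43] -> [-43, -41, -27]
  [-4, 2, 8, -43, 41, -29, -1] -> [-4, 2, 8, 41, -1] -> [2, 8, 41, -1] -> [-2, -8, -41, 1] -> [1, -2, -8, -41] -> [1, -41] -> [-41, 1]
  [-17, 12, 31, 39, 44, 37, 35] -> [12, 31, 39, 44, 37, 35] -> [12, 31, 39, 44, 37, 35] -> [-12, -31, -39, -44, -37, -35] -> [-12, -31, -35, -37, -39, -44] -> [-31, -35, -37, -39] -> [-39, -37, -35, -31]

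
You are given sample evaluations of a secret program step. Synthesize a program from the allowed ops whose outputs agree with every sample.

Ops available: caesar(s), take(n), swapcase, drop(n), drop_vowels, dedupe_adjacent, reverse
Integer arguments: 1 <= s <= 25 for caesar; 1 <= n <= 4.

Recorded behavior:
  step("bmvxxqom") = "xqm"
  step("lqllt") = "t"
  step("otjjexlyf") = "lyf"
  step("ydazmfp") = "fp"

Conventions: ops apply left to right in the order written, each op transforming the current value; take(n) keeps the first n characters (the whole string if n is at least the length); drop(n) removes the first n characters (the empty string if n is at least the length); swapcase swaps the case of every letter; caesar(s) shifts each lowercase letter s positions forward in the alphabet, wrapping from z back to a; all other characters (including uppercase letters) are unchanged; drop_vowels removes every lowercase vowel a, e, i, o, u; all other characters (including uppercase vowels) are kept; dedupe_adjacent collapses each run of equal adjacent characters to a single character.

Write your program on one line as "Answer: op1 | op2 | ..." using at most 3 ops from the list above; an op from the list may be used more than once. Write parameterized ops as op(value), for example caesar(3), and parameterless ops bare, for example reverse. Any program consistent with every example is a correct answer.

drop_vowels | drop(4)

Check, running the answer program on each example:
  "bmvxxqom" -> "bmvxxqm" -> "xqm"
  "lqllt" -> "lqllt" -> "t"
  "otjjexlyf" -> "tjjxlyf" -> "lyf"
  "ydazmfp" -> "ydzmfp" -> "fp"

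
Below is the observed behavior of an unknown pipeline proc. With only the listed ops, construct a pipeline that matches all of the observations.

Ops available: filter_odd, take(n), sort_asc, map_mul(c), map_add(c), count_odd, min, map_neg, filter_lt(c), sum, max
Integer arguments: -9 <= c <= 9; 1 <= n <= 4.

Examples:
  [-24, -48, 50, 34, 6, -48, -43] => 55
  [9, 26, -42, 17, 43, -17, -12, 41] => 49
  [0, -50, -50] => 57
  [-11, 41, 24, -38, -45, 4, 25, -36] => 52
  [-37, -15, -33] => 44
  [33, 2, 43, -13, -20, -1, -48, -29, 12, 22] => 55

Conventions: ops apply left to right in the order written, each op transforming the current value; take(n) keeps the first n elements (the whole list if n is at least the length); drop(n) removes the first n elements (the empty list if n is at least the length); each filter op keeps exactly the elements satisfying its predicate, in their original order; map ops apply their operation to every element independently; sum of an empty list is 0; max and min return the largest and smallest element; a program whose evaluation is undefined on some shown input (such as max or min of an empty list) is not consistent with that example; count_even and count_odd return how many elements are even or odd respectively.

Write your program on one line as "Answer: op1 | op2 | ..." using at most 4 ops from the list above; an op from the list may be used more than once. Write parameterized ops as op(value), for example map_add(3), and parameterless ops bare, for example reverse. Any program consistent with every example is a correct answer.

map_neg | map_add(7) | max

Check, running the answer program on each example:
  [-24, -48, 50, 34, 6, -48, -43] -> [24, 48, -50, -34, -6, 48, 43] -> [31, 55, -43, -27, 1, 55, 50] -> 55
  [9, 26, -42, 17, 43, -17, -12, 41] -> [-9, -26, 42, -17, -43, 17, 12, -41] -> [-2, -19, 49, -10, -36, 24, 19, -34] -> 49
  [0, -50, -50] -> [0, 50, 50] -> [7, 57, 57] -> 57
  [-11, 41, 24, -38, -45, 4, 25, -36] -> [11, -41, -24, 38, 45, -4, -25, 36] -> [18, -34, -17, 45, 52, 3, -18, 43] -> 52
  [-37, -15, -33] -> [37, 15, 33] -> [44, 22, 40] -> 44
  [33, 2, 43, -13, -20, -1, -48, -29, 12, 22] -> [-33, -2, -43, 13, 20, 1, 48, 29, -12, -22] -> [-26, 5, -36, 20, 27, 8, 55, 36, -5, -15] -> 55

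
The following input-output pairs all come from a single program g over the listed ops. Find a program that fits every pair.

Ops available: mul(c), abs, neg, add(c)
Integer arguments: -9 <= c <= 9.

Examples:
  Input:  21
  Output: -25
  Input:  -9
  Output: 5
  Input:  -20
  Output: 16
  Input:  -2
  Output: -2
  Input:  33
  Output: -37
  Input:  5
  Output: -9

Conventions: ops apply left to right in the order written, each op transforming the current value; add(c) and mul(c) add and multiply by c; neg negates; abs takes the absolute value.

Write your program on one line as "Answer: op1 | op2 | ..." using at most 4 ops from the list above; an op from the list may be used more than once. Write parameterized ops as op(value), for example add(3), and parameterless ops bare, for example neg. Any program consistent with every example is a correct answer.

neg | add(-9) | add(5)

Check, running the answer program on each example:
  21 -> -21 -> -30 -> -25
  -9 -> 9 -> 0 -> 5
  -20 -> 20 -> 11 -> 16
  -2 -> 2 -> -7 -> -2
  33 -> -33 -> -42 -> -37
  5 -> -5 -> -14 -> -9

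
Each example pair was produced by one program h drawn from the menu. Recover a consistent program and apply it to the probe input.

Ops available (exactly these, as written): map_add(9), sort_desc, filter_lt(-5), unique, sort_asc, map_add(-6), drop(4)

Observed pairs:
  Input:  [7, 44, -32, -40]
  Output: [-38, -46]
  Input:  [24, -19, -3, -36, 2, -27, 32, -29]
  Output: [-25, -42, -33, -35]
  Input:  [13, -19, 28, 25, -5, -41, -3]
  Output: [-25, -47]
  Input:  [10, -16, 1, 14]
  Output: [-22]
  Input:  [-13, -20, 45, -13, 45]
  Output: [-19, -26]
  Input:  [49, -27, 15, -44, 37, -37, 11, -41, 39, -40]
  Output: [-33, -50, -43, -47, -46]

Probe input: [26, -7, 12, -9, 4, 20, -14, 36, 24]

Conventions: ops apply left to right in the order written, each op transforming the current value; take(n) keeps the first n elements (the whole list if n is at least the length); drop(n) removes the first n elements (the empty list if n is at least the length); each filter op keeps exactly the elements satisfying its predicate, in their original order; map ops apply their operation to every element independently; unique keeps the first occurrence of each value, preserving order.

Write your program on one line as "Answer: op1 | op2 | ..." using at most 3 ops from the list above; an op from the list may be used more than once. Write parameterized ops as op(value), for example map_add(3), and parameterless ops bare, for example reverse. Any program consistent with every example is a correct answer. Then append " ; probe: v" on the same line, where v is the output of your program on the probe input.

filter_lt(-5) | unique | map_add(-6) ; probe: [-13, -15, -20]

Check, running the answer program on each example:
  [7, 44, -32, -40] -> [-32, -40] -> [-32, -40] -> [-38, -46]
  [24, -19, -3, -36, 2, -27, 32, -29] -> [-19, -36, -27, -29] -> [-19, -36, -27, -29] -> [-25, -42, -33, -35]
  [13, -19, 28, 25, -5, -41, -3] -> [-19, -41] -> [-19, -41] -> [-25, -47]
  [10, -16, 1, 14] -> [-16] -> [-16] -> [-22]
  [-13, -20, 45, -13, 45] -> [-13, -20, -13] -> [-13, -20] -> [-19, -26]
  [49, -27, 15, -44, 37, -37, 11, -41, 39, -40] -> [-27, -44, -37, -41, -40] -> [-27, -44, -37, -41, -40] -> [-33, -50, -43, -47, -46]
  probe: [26, -7, 12, -9, 4, 20, -14, 36, 24] -> [-7, -9, -14] -> [-7, -9, -14] -> [-13, -15, -20]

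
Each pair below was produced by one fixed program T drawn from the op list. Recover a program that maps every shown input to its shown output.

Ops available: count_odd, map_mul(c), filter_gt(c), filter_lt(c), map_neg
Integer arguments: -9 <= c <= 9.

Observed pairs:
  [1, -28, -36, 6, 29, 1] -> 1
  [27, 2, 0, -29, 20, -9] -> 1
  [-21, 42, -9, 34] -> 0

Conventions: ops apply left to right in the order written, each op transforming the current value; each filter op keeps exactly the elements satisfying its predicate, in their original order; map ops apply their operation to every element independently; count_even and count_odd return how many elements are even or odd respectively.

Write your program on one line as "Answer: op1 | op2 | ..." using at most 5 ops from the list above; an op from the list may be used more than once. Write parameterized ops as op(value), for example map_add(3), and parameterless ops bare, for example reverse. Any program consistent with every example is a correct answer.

filter_gt(-4) | filter_gt(3) | map_neg | count_odd

Check, running the answer program on each example:
  [1, -28, -36, 6, 29, 1] -> [1, 6, 29, 1] -> [6, 29] -> [-6, -29] -> 1
  [27, 2, 0, -29, 20, -9] -> [27, 2, 0, 20] -> [27, 20] -> [-27, -20] -> 1
  [-21, 42, -9, 34] -> [42, 34] -> [42, 34] -> [-42, -34] -> 0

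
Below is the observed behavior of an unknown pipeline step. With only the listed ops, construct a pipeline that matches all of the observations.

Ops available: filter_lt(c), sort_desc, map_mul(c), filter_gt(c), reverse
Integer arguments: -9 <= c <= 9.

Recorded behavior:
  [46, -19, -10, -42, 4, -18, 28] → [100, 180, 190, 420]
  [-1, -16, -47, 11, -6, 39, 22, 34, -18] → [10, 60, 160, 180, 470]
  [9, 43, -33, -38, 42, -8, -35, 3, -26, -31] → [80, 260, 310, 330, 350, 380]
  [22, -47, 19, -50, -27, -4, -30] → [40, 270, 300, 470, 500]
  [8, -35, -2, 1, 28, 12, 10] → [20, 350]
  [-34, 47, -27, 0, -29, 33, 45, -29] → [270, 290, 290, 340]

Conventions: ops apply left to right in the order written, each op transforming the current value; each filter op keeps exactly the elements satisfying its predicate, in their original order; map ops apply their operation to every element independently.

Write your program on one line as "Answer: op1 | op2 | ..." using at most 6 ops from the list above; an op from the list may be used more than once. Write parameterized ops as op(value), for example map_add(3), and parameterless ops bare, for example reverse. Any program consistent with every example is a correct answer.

reverse | map_mul(5) | filter_lt(-4) | sort_desc | map_mul(-2)

Check, running the answer program on each example:
  [46, -19, -10, -42, 4, -18, 28] -> [28, -18, 4, -42, -10, -19, 46] -> [140, -90, 20, -210, -50, -95, 230] -> [-90, -210, -50, -95] -> [-50, -90, -95, -210] -> [100, 180, 190, 420]
  [-1, -16, -47, 11, -6, 39, 22, 34, -18] -> [-18, 34, 22, 39, -6, 11, -47, -16, -1] -> [-90, 170, 110, 195, -30, 55, -235, -80, -5] -> [-90, -30, -235, -80, -5] -> [-5, -30, -80, -90, -235] -> [10, 60, 160, 180, 470]
  [9, 43, -33, -38, 42, -8, -35, 3, -26, -31] -> [-31, -26, 3, -35, -8, 42, -38, -33, 43, 9] -> [-155, -130, 15, -175, -40, 210, -190, -165, 215, 45] -> [-155, -130, -175, -40, -190, -165] -> [-40, -130, -155, -165, -175, -190] -> [80, 260, 310, 330, 350, 380]
  [22, -47, 19, -50, -27, -4, -30] -> [-30, -4, -27, -50, 19, -47, 22] -> [-150, -20, -135, -250, 95, -235, 110] -> [-150, -20, -135, -250, -235] -> [-20, -135, -150, -235, -250] -> [40, 270, 300, 470, 500]
  [8, -35, -2, 1, 28, 12, 10] -> [10, 12, 28, 1, -2, -35, 8] -> [50, 60, 140, 5, -10, -175, 40] -> [-10, -175] -> [-10, -175] -> [20, 350]
  [-34, 47, -27, 0, -29, 33, 45, -29] -> [-29, 45, 33, -29, 0, -27, 47, -34] -> [-145, 225, 165, -145, 0, -135, 235, -170] -> [-145, -145, -135, -170] -> [-135, -145, -145, -170] -> [270, 290, 290, 340]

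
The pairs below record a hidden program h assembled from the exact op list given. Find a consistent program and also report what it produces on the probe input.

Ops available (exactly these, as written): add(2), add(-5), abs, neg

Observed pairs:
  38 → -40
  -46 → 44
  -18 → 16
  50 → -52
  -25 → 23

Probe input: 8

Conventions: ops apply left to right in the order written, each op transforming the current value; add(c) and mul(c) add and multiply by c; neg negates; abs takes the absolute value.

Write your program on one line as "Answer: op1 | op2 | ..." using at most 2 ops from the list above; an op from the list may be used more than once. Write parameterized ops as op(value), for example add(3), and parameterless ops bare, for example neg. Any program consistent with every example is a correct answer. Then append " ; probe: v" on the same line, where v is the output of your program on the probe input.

add(2) | neg ; probe: -10

Check, running the answer program on each example:
  38 -> 40 -> -40
  -46 -> -44 -> 44
  -18 -> -16 -> 16
  50 -> 52 -> -52
  -25 -> -23 -> 23
  probe: 8 -> 10 -> -10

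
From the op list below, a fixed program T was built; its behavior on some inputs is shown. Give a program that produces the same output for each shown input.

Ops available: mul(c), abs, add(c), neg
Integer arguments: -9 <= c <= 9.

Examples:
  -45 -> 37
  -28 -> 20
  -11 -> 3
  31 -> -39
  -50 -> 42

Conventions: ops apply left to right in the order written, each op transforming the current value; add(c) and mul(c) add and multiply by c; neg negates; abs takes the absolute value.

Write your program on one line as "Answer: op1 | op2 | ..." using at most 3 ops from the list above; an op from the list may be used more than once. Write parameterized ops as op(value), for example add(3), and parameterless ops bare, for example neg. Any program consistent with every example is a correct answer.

add(8) | neg

Check, running the answer program on each example:
  -45 -> -37 -> 37
  -28 -> -20 -> 20
  -11 -> -3 -> 3
  31 -> 39 -> -39
  -50 -> -42 -> 42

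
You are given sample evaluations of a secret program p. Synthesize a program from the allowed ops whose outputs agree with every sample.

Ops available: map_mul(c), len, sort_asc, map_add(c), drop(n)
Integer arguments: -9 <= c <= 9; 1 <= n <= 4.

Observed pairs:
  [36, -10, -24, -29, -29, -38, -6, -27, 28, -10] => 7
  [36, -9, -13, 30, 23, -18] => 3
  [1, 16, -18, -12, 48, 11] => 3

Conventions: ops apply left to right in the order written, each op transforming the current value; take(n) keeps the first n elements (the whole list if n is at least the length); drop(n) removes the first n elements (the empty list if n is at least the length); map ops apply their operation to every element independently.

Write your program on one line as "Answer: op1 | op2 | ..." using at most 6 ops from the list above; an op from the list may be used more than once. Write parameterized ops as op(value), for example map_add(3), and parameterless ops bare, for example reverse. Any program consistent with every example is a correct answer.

drop(3) | sort_asc | map_mul(-4) | map_add(-8) | len

Check, running the answer program on each example:
  [36, -10, -24, -29, -29, -38, -6, -27, 28, -10] -> [-29, -29, -38, -6, -27, 28, -10] -> [-38, -29, -29, -27, -10, -6, 28] -> [152, 116, 116, 108, 40, 24, -112] -> [144, 108, 108, 100, 32, 16, -120] -> 7
  [36, -9, -13, 30, 23, -18] -> [30, 23, -18] -> [-18, 23, 30] -> [72, -92, -120] -> [64, -100, -128] -> 3
  [1, 16, -18, -12, 48, 11] -> [-12, 48, 11] -> [-12, 11, 48] -> [48, -44, -192] -> [40, -52, -200] -> 3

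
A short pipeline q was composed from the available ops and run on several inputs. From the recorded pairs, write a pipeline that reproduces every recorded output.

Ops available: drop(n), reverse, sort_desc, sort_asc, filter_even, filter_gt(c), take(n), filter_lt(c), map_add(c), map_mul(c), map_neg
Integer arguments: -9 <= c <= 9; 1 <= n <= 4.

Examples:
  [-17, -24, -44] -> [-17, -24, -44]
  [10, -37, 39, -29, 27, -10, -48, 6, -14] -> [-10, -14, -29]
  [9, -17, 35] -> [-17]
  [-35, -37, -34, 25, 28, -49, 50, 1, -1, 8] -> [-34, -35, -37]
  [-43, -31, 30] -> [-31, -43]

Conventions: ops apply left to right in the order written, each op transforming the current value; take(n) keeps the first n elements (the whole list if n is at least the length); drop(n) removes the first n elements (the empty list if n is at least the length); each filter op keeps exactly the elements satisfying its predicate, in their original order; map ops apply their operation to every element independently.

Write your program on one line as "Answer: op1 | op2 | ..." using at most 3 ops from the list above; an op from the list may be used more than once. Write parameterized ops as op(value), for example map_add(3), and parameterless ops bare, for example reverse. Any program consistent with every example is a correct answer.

sort_desc | filter_lt(-2) | take(3)

Check, running the answer program on each example:
  [-17, -24, -44] -> [-17, -24, -44] -> [-17, -24, -44] -> [-17, -24, -44]
  [10, -37, 39, -29, 27, -10, -48, 6, -14] -> [39, 27, 10, 6, -10, -14, -29, -37, -48] -> [-10, -14, -29, -37, -48] -> [-10, -14, -29]
  [9, -17, 35] -> [35, 9, -17] -> [-17] -> [-17]
  [-35, -37, -34, 25, 28, -49, 50, 1, -1, 8] -> [50, 28, 25, 8, 1, -1, -34, -35, -37, -49] -> [-34, -35, -37, -49] -> [-34, -35, -37]
  [-43, -31, 30] -> [30, -31, -43] -> [-31, -43] -> [-31, -43]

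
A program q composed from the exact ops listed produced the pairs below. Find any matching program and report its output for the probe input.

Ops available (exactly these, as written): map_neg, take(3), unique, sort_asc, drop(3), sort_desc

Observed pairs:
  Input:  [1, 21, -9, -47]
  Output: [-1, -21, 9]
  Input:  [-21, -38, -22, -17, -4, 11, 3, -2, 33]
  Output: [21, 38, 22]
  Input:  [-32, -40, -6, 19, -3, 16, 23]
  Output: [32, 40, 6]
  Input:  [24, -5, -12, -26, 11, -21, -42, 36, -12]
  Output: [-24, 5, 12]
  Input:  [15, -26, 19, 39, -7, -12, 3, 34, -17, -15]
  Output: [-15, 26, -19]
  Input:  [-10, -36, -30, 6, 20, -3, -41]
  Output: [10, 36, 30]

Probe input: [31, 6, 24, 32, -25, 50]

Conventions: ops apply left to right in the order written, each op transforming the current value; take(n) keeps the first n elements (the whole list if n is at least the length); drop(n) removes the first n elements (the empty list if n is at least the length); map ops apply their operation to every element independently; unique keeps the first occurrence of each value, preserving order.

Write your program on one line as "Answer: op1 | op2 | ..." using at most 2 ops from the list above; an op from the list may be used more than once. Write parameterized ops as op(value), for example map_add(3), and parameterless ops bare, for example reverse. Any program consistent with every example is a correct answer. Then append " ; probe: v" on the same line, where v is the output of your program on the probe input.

map_neg | take(3) ; probe: [-31, -6, -24]

Check, running the answer program on each example:
  [1, 21, -9, -47] -> [-1, -21, 9, 47] -> [-1, -21, 9]
  [-21, -38, -22, -17, -4, 11, 3, -2, 33] -> [21, 38, 22, 17, 4, -11, -3, 2, -33] -> [21, 38, 22]
  [-32, -40, -6, 19, -3, 16, 23] -> [32, 40, 6, -19, 3, -16, -23] -> [32, 40, 6]
  [24, -5, -12, -26, 11, -21, -42, 36, -12] -> [-24, 5, 12, 26, -11, 21, 42, -36, 12] -> [-24, 5, 12]
  [15, -26, 19, 39, -7, -12, 3, 34, -17, -15] -> [-15, 26, -19, -39, 7, 12, -3, -34, 17, 15] -> [-15, 26, -19]
  [-10, -36, -30, 6, 20, -3, -41] -> [10, 36, 30, -6, -20, 3, 41] -> [10, 36, 30]
  probe: [31, 6, 24, 32, -25, 50] -> [-31, -6, -24, -32, 25, -50] -> [-31, -6, -24]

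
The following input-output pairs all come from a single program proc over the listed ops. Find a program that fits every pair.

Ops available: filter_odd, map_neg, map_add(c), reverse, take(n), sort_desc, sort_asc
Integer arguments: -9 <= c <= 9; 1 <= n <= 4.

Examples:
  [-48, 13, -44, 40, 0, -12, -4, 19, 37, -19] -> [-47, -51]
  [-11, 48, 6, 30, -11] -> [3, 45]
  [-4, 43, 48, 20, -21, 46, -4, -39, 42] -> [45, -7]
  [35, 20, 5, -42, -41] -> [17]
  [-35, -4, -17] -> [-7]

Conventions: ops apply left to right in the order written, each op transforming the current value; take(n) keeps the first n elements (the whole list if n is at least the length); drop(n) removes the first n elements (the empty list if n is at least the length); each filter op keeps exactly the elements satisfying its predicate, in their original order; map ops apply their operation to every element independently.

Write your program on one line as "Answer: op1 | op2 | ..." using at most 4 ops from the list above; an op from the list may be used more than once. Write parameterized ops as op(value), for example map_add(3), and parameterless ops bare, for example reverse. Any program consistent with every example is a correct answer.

take(3) | reverse | map_add(-3) | filter_odd

Check, running the answer program on each example:
  [-48, 13, -44, 40, 0, -12, -4, 19, 37, -19] -> [-48, 13, -44] -> [-44, 13, -48] -> [-47, 10, -51] -> [-47, -51]
  [-11, 48, 6, 30, -11] -> [-11, 48, 6] -> [6, 48, -11] -> [3, 45, -14] -> [3, 45]
  [-4, 43, 48, 20, -21, 46, -4, -39, 42] -> [-4, 43, 48] -> [48, 43, -4] -> [45, 40, -7] -> [45, -7]
  [35, 20, 5, -42, -41] -> [35, 20, 5] -> [5, 20, 35] -> [2, 17, 32] -> [17]
  [-35, -4, -17] -> [-35, -4, -17] -> [-17, -4, -35] -> [-20, -7, -38] -> [-7]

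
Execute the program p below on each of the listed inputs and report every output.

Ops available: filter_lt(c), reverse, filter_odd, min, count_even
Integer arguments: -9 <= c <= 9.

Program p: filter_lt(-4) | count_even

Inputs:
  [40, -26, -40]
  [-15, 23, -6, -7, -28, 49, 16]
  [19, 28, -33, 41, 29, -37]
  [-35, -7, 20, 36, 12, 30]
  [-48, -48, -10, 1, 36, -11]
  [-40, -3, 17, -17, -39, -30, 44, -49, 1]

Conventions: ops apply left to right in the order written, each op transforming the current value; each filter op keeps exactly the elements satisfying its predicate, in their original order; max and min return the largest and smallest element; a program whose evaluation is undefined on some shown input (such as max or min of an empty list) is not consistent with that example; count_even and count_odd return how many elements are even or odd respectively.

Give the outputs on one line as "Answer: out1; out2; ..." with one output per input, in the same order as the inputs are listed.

2; 2; 0; 0; 3; 2

Execution, op by op:
  [40, -26, -40] -> [-26, -40] -> 2
  [-15, 23, -6, -7, -28, 49, 16] -> [-15, -6, -7, -28] -> 2
  [19, 28, -33, 41, 29, -37] -> [-33, -37] -> 0
  [-35, -7, 20, 36, 12, 30] -> [-35, -7] -> 0
  [-48, -48, -10, 1, 36, -11] -> [-48, -48, -10, -11] -> 3
  [-40, -3, 17, -17, -39, -30, 44, -49, 1] -> [-40, -17, -39, -30, -49] -> 2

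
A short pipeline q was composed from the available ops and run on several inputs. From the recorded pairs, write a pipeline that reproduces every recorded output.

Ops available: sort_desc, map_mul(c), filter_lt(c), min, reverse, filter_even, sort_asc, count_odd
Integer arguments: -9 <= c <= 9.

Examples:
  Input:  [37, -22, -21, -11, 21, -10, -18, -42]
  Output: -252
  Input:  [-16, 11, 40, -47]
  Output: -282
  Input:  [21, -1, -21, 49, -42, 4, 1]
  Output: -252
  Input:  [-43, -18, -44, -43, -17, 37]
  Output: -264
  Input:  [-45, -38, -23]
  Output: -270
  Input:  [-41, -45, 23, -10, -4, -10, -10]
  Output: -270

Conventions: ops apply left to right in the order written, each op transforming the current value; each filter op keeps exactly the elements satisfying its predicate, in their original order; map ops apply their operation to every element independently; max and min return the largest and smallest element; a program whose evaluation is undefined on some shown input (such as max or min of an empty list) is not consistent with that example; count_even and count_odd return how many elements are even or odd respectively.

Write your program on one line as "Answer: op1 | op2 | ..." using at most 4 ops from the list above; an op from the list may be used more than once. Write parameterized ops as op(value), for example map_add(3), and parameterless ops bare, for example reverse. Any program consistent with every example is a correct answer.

map_mul(6) | sort_asc | min

Check, running the answer program on each example:
  [37, -22, -21, -11, 21, -10, -18, -42] -> [222, -132, -126, -66, 126, -60, -108, -252] -> [-252, -132, -126, -108, -66, -60, 126, 222] -> -252
  [-16, 11, 40, -47] -> [-96, 66, 240, -282] -> [-282, -96, 66, 240] -> -282
  [21, -1, -21, 49, -42, 4, 1] -> [126, -6, -126, 294, -252, 24, 6] -> [-252, -126, -6, 6, 24, 126, 294] -> -252
  [-43, -18, -44, -43, -17, 37] -> [-258, -108, -264, -258, -102, 222] -> [-264, -258, -258, -108, -102, 222] -> -264
  [-45, -38, -23] -> [-270, -228, -138] -> [-270, -228, -138] -> -270
  [-41, -45, 23, -10, -4, -10, -10] -> [-246, -270, 138, -60, -24, -60, -60] -> [-270, -246, -60, -60, -60, -24, 138] -> -270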